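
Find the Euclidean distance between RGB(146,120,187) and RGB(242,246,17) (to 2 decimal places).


d = √[(R₁-R₂)² + (G₁-G₂)² + (B₁-B₂)²]
d = √[(146-242)² + (120-246)² + (187-17)²]
d = √[9216 + 15876 + 28900]
d = √53992
d ≈ 232.36


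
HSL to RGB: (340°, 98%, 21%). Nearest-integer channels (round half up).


H=340°, S=0.98, L=0.21
C = (1-|2L-1|)×S = (1-|-0.58|)×0.98 = 0.4116
H' = H/60 = 340/60 ≈ 5.6667; X = C×(1-|H' mod 2 - 1|) = 0.1372
m = L - C/2 = 0.21 - 0.2058 = 0.0042
Sector ⌊H'⌋ = 5 → (R',G',B') = (0.4116, 0.0, 0.1372)
RGB = ((R'+m)×255, (G'+m)×255, (B'+m)×255) = (106.029, 1.071, 36.057)
Round half up → RGB(106, 1, 36)


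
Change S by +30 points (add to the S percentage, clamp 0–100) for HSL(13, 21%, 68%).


Original S = 21%
Adjustment = +30 percentage points
New S = 21 + (30) = 51
Clamp to [0, 100] → 51
= HSL(13°, 51%, 68%)


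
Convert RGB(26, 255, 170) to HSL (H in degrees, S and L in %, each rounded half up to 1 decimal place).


Normalize: R'=26/255≈0.1020, G'=255/255≈1.0000, B'=170/255≈0.6667
Max=255/255, Min=26/255, Δ=Max-Min=229/255
L = (Max+Min)/2 = (255+26)/510 = 281/510 = 0.55098… → L = 55.1%
L > 0.5 → S = Δ/(2-Max-Min) = 229/(510-255-26) = 229/229 = 1 → S = 100.0%
(the 1/255 factors cancel in S and H, so raw channel differences can be used)
Max is G' → H = 60 × ((B-R)/Δ + 2) = 60 × ((170-26)/229 + 2)
  144/229 + 2 = 0.6288… + 2 = 2.6288…
  H = 60 × 2.6288… = 157.729…° → H = 157.7°
= HSL(157.7°, 100.0%, 55.1%)


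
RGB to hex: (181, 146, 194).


R = 181 → B5 (hex)
G = 146 → 92 (hex)
B = 194 → C2 (hex)
Hex = #B592C2


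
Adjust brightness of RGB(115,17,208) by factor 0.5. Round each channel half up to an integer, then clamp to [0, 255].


Multiply each channel by 0.5, round half up, clamp to [0, 255]
R: 115×0.5 = 57.5 → round → 58
G: 17×0.5 = 8.5 → round → 9
B: 208×0.5 = 104
= RGB(58, 9, 104)


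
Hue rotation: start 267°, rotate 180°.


New hue = (H + rotation) mod 360
New hue = (267 + 180) mod 360
= 447 mod 360
= 87°


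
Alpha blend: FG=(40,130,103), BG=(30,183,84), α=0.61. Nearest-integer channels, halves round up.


C = α×F + (1-α)×B, with 1-α = 0.39
R: 0.61×40 + 0.39×30 = 24.40 + 11.70 = 36.10 → 36
G: 0.61×130 + 0.39×183 = 79.30 + 71.37 = 150.67 → 151
B: 0.61×103 + 0.39×84 = 62.83 + 32.76 = 95.59 → 96
= RGB(36, 151, 96)


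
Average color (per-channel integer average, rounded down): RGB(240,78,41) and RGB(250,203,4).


Midpoint: each channel = ⌊(C₁+C₂)/2⌋
R: ⌊(240+250)/2⌋ = 245
G: ⌊(78+203)/2⌋ = 140
B: ⌊(41+4)/2⌋ = 22
= RGB(245, 140, 22)


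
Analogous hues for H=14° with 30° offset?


Base hue: 14°
Left analog: (14 - 30) mod 360 = 344°
Right analog: (14 + 30) mod 360 = 44°
Analogous hues = 344° and 44°


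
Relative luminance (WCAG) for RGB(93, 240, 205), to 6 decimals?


Linearize each channel (sRGB transfer function): c = v/255; c_lin = c/12.92 if c ≤ 0.04045, else ((c+0.055)/1.055)^2.4
  R: 93/255 ≈ 0.364706 > 0.04045 → ((0.364706+0.055)/1.055)^2.4 ≈ 0.109462
  G: 240/255 ≈ 0.941176 > 0.04045 → ((0.941176+0.055)/1.055)^2.4 ≈ 0.871367
  B: 205/255 ≈ 0.803922 > 0.04045 → ((0.803922+0.055)/1.055)^2.4 ≈ 0.610496
R_lin = 0.109462, G_lin = 0.871367, B_lin = 0.610496
L = 0.2126×R + 0.7152×G + 0.0722×B
L = 0.2126×0.109462 + 0.7152×0.871367 + 0.0722×0.610496
L ≈ 0.690551


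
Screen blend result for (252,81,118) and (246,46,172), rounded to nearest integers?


Screen: C = 255 - (255-A)×(255-B)/255, rounded to nearest integer
R: 255 - (255-252)×(255-246)/255 = 255 - 27/255 ≈ 255 - 0.106 = 254.894 → 255
G: 255 - (255-81)×(255-46)/255 = 255 - 36366/255 ≈ 255 - 142.612 = 112.388 → 112
B: 255 - (255-118)×(255-172)/255 = 255 - 11371/255 ≈ 255 - 44.592 = 210.408 → 210
= RGB(255, 112, 210)


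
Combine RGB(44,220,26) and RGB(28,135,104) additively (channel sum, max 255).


Additive: each channel = min(255, C₁+C₂)
R: 44+28 = 72 → 72
G: 220+135 = 355 → 255
B: 26+104 = 130 → 130
= RGB(72, 255, 130)


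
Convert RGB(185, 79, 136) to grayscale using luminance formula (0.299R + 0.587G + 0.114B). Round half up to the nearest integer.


Gray = 0.299×R + 0.587×G + 0.114×B
Gray = 0.299×185 + 0.587×79 + 0.114×136
Gray = 55.315 + 46.373 + 15.504
Gray = 117.192 → round half up → 117
Gray = 117


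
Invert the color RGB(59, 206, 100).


Invert: (255-R, 255-G, 255-B)
R: 255-59 = 196
G: 255-206 = 49
B: 255-100 = 155
= RGB(196, 49, 155)


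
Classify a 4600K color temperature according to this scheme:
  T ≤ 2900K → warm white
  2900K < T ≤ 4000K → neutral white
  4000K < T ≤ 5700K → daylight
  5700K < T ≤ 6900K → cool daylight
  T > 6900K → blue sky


Temperature: 4600K
4000K < 4600K ≤ 5700K → daylight
Classification: daylight


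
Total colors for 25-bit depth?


Colors = 2^bits = 2^25
= 33,554,432 colors


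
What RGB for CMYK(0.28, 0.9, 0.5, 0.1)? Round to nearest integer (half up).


R = 255 × (1-C) × (1-K) = 255 × 0.72 × 0.90 = 165.24 → 165
G = 255 × (1-M) × (1-K) = 255 × 0.10 × 0.90 = 22.95 → 23
B = 255 × (1-Y) × (1-K) = 255 × 0.50 × 0.90 = 114.75 → 115
= RGB(165, 23, 115)


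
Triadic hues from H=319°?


Triadic: equally spaced at 120° intervals
H1 = 319°
H2 = (319 + 120) mod 360 = 79°
H3 = (319 + 240) mod 360 = 199°
Triadic = 319°, 79°, 199°


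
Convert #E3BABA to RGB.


E3 → 227 (R)
BA → 186 (G)
BA → 186 (B)
= RGB(227, 186, 186)


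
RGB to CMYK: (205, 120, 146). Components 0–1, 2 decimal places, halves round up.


R'=205/255≈0.8039, G'=120/255≈0.4706, B'=146/255≈0.5725
K = 1 - max(R',G',B') = 1 - 205/255 = 50/255 = 0.19607… → 0.20
(1-R'-K)/(1-K) simplifies to (max-R)/max with max = 205:
C = (205-205)/205 = 0/205 = 0 → 0.00
M = (205-120)/205 = 85/205 = 0.41463… → 0.41
Y = (205-146)/205 = 59/205 = 0.28780… → 0.29
= CMYK(0.00, 0.41, 0.29, 0.20)


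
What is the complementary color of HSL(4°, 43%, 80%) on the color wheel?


Complement = opposite side of color wheel = hue + 180°
H' = (4 + 180) mod 360 = 184°
S and L unchanged.
= HSL(184°, 43%, 80%)


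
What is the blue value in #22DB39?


Color: #22DB39
R = 22 = 34
G = DB = 219
B = 39 = 57
Blue = 57


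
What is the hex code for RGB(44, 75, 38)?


R = 44 → 2C (hex)
G = 75 → 4B (hex)
B = 38 → 26 (hex)
Hex = #2C4B26


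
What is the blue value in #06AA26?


Color: #06AA26
R = 06 = 6
G = AA = 170
B = 26 = 38
Blue = 38


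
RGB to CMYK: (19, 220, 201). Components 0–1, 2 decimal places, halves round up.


R'=19/255≈0.0745, G'=220/255≈0.8627, B'=201/255≈0.7882
K = 1 - max(R',G',B') = 1 - 220/255 = 35/255 = 0.13725… → 0.14
(1-R'-K)/(1-K) simplifies to (max-R)/max with max = 220:
C = (220-19)/220 = 201/220 = 0.91363… → 0.91
M = (220-220)/220 = 0/220 = 0 → 0.00
Y = (220-201)/220 = 19/220 = 0.08636… → 0.09
= CMYK(0.91, 0.00, 0.09, 0.14)


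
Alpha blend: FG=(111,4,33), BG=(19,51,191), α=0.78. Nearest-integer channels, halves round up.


C = α×F + (1-α)×B, with 1-α = 0.22
R: 0.78×111 + 0.22×19 = 86.58 + 4.18 = 90.76 → 91
G: 0.78×4 + 0.22×51 = 3.12 + 11.22 = 14.34 → 14
B: 0.78×33 + 0.22×191 = 25.74 + 42.02 = 67.76 → 68
= RGB(91, 14, 68)


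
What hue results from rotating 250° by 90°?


New hue = (H + rotation) mod 360
New hue = (250 + 90) mod 360
= 340 mod 360
= 340°


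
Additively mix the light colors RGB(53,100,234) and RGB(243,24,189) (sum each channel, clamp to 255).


Additive: each channel = min(255, C₁+C₂)
R: 53+243 = 296 → 255
G: 100+24 = 124 → 124
B: 234+189 = 423 → 255
= RGB(255, 124, 255)


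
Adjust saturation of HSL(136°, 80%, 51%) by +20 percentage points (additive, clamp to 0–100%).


Original S = 80%
Adjustment = +20 percentage points
New S = 80 + (20) = 100
Clamp to [0, 100] → 100
= HSL(136°, 100%, 51%)


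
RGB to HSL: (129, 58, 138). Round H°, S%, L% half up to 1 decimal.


Normalize: R'=129/255≈0.5059, G'=58/255≈0.2275, B'=138/255≈0.5412
Max=138/255, Min=58/255, Δ=Max-Min=80/255
L = (Max+Min)/2 = (138+58)/510 = 196/510 = 0.38431… → L = 38.4%
L ≤ 0.5 → S = Δ/(Max+Min) = 80/(138+58) = 80/196 = 0.40816… → S = 40.8%
(the 1/255 factors cancel in S and H, so raw channel differences can be used)
Max is B' → H = 60 × ((R-G)/Δ + 4) = 60 × ((129-58)/80 + 4)
  71/80 + 4 = 0.8875 + 4 = 4.8875
  H = 60 × 4.8875 = 293.25° → H = 293.3°
= HSL(293.3°, 40.8%, 38.4%)


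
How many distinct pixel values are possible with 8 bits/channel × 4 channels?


Total bits = 8 bits/channel × 4 channels = 32 bits
Distinct pixel values = 2^32
= 4,294,967,296 pixel values


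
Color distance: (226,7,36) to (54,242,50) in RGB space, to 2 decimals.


d = √[(R₁-R₂)² + (G₁-G₂)² + (B₁-B₂)²]
d = √[(226-54)² + (7-242)² + (36-50)²]
d = √[29584 + 55225 + 196]
d = √85005
d ≈ 291.56


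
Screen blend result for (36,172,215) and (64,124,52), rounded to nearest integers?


Screen: C = 255 - (255-A)×(255-B)/255, rounded to nearest integer
R: 255 - (255-36)×(255-64)/255 = 255 - 41829/255 ≈ 255 - 164.035 = 90.965 → 91
G: 255 - (255-172)×(255-124)/255 = 255 - 10873/255 ≈ 255 - 42.639 = 212.361 → 212
B: 255 - (255-215)×(255-52)/255 = 255 - 8120/255 ≈ 255 - 31.843 = 223.157 → 223
= RGB(91, 212, 223)


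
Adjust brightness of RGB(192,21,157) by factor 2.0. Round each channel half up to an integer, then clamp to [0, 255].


Multiply each channel by 2.0, round half up, clamp to [0, 255]
R: 192×2.0 = 384 → clamp → 255
G: 21×2.0 = 42
B: 157×2.0 = 314 → clamp → 255
= RGB(255, 42, 255)


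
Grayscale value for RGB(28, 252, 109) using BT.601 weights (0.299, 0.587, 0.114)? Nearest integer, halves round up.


Gray = 0.299×R + 0.587×G + 0.114×B
Gray = 0.299×28 + 0.587×252 + 0.114×109
Gray = 8.372 + 147.924 + 12.426
Gray = 168.722 → round half up → 169
Gray = 169


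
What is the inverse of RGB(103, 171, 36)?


Invert: (255-R, 255-G, 255-B)
R: 255-103 = 152
G: 255-171 = 84
B: 255-36 = 219
= RGB(152, 84, 219)


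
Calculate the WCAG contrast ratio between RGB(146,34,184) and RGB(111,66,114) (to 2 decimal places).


Linearize each sRGB channel c=v/255: c/12.92 if c ≤ 0.04045 else ((c+0.055)/1.055)^2.4
L = 0.2126×R_lin + 0.7152×G_lin + 0.0722×B_lin
Color 1 (146,34,184):
  R=146: 146/255≈0.5725 > 0.04045 → ((0.5725+0.055)/1.055)^2.4 ≈ 0.28744
  G=34: 34/255≈0.1333 > 0.04045 → ((0.1333+0.055)/1.055)^2.4 ≈ 0.01600
  B=184: 184/255≈0.7216 > 0.04045 → ((0.7216+0.055)/1.055)^2.4 ≈ 0.47932
  L1 = 0.2126×0.28744 + 0.7152×0.01600 + 0.0722×0.47932 ≈ 0.10716
Color 2 (111,66,114):
  R=111: 111/255≈0.4353 > 0.04045 → ((0.4353+0.055)/1.055)^2.4 ≈ 0.15896
  G=66: 66/255≈0.2588 > 0.04045 → ((0.2588+0.055)/1.055)^2.4 ≈ 0.05448
  B=114: 114/255≈0.4471 > 0.04045 → ((0.4471+0.055)/1.055)^2.4 ≈ 0.16827
  L2 = 0.2126×0.15896 + 0.7152×0.05448 + 0.0722×0.16827 ≈ 0.08491
Lighter = 0.10716, Darker = 0.08491
Ratio = (L_lighter + 0.05) / (L_darker + 0.05)
Ratio = (0.10716 + 0.05) / (0.08491 + 0.05) = 0.15716 / 0.13491 ≈ 1.1649
Ratio ≈ 1.16:1


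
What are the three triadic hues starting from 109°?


Triadic: equally spaced at 120° intervals
H1 = 109°
H2 = (109 + 120) mod 360 = 229°
H3 = (109 + 240) mod 360 = 349°
Triadic = 109°, 229°, 349°


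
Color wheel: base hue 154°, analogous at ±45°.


Base hue: 154°
Left analog: (154 - 45) mod 360 = 109°
Right analog: (154 + 45) mod 360 = 199°
Analogous hues = 109° and 199°


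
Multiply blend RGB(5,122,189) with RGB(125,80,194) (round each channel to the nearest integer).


Multiply: C = A×B/255, rounded to nearest integer
R: 5×125/255 = 625/255 ≈ 2.451 → 2
G: 122×80/255 = 9760/255 ≈ 38.275 → 38
B: 189×194/255 = 36666/255 ≈ 143.788 → 144
= RGB(2, 38, 144)


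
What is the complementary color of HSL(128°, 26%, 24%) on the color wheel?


Complement = opposite side of color wheel = hue + 180°
H' = (128 + 180) mod 360 = 308°
S and L unchanged.
= HSL(308°, 26%, 24%)


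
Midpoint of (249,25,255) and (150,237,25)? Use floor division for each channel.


Midpoint: each channel = ⌊(C₁+C₂)/2⌋
R: ⌊(249+150)/2⌋ = 199
G: ⌊(25+237)/2⌋ = 131
B: ⌊(255+25)/2⌋ = 140
= RGB(199, 131, 140)


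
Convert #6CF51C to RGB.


6C → 108 (R)
F5 → 245 (G)
1C → 28 (B)
= RGB(108, 245, 28)


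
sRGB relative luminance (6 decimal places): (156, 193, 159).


Linearize each channel (sRGB transfer function): c = v/255; c_lin = c/12.92 if c ≤ 0.04045, else ((c+0.055)/1.055)^2.4
  R: 156/255 ≈ 0.611765 > 0.04045 → ((0.611765+0.055)/1.055)^2.4 ≈ 0.332452
  G: 193/255 ≈ 0.756863 > 0.04045 → ((0.756863+0.055)/1.055)^2.4 ≈ 0.533276
  B: 159/255 ≈ 0.623529 > 0.04045 → ((0.623529+0.055)/1.055)^2.4 ≈ 0.346704
R_lin = 0.332452, G_lin = 0.533276, B_lin = 0.346704
L = 0.2126×R + 0.7152×G + 0.0722×B
L = 0.2126×0.332452 + 0.7152×0.533276 + 0.0722×0.346704
L ≈ 0.477111


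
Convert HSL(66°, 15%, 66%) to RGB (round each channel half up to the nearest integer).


H=66°, S=0.15, L=0.66
C = (1-|2L-1|)×S = (1-|0.32|)×0.15 = 0.102
H' = H/60 = 66/60 ≈ 1.1000; X = C×(1-|H' mod 2 - 1|) = 0.0918
m = L - C/2 = 0.66 - 0.051 = 0.609
Sector ⌊H'⌋ = 1 → (R',G',B') = (0.0918, 0.102, 0.0)
RGB = ((R'+m)×255, (G'+m)×255, (B'+m)×255) = (178.704, 181.305, 155.295)
Round half up → RGB(179, 181, 155)


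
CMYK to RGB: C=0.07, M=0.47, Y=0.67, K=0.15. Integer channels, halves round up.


R = 255 × (1-C) × (1-K) = 255 × 0.93 × 0.85 = 201.5775 → 202
G = 255 × (1-M) × (1-K) = 255 × 0.53 × 0.85 = 114.8775 → 115
B = 255 × (1-Y) × (1-K) = 255 × 0.33 × 0.85 = 71.5275 → 72
= RGB(202, 115, 72)


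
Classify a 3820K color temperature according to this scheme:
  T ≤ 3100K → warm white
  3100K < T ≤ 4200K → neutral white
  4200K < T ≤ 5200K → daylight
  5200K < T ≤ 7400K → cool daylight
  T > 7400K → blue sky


Temperature: 3820K
3100K < 3820K ≤ 4200K → neutral white
Classification: neutral white


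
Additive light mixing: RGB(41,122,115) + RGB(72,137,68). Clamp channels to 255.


Additive: each channel = min(255, C₁+C₂)
R: 41+72 = 113 → 113
G: 122+137 = 259 → 255
B: 115+68 = 183 → 183
= RGB(113, 255, 183)


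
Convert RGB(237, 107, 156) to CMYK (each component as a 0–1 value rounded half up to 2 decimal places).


R'=237/255≈0.9294, G'=107/255≈0.4196, B'=156/255≈0.6118
K = 1 - max(R',G',B') = 1 - 237/255 = 18/255 = 0.07058… → 0.07
(1-R'-K)/(1-K) simplifies to (max-R)/max with max = 237:
C = (237-237)/237 = 0/237 = 0 → 0.00
M = (237-107)/237 = 130/237 = 0.54852… → 0.55
Y = (237-156)/237 = 81/237 = 0.34177… → 0.34
= CMYK(0.00, 0.55, 0.34, 0.07)


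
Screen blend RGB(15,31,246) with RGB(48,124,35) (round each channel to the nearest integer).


Screen: C = 255 - (255-A)×(255-B)/255, rounded to nearest integer
R: 255 - (255-15)×(255-48)/255 = 255 - 49680/255 ≈ 255 - 194.824 = 60.176 → 60
G: 255 - (255-31)×(255-124)/255 = 255 - 29344/255 ≈ 255 - 115.075 = 139.925 → 140
B: 255 - (255-246)×(255-35)/255 = 255 - 1980/255 ≈ 255 - 7.765 = 247.235 → 247
= RGB(60, 140, 247)


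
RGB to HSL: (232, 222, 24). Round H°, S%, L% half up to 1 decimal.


Normalize: R'=232/255≈0.9098, G'=222/255≈0.8706, B'=24/255≈0.0941
Max=232/255, Min=24/255, Δ=Max-Min=208/255
L = (Max+Min)/2 = (232+24)/510 = 256/510 = 0.50196… → L = 50.2%
L > 0.5 → S = Δ/(2-Max-Min) = 208/(510-232-24) = 208/254 = 0.81889… → S = 81.9%
(the 1/255 factors cancel in S and H, so raw channel differences can be used)
Max is R' → H = 60 × (((G-B)/Δ) mod 6) = 60 × (((222-24)/208) mod 6)
  198/208 = 0.9519…
  H = 60 × 0.9519… = 57.115…° → H = 57.1°
= HSL(57.1°, 81.9%, 50.2%)


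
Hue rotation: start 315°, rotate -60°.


New hue = (H + rotation) mod 360
New hue = (315 -60) mod 360
= 255 mod 360
= 255°


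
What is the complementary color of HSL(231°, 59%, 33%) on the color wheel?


Complement = opposite side of color wheel = hue + 180°
H' = (231 + 180) mod 360 = 51°
S and L unchanged.
= HSL(51°, 59%, 33%)


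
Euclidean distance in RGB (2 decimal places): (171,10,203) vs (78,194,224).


d = √[(R₁-R₂)² + (G₁-G₂)² + (B₁-B₂)²]
d = √[(171-78)² + (10-194)² + (203-224)²]
d = √[8649 + 33856 + 441]
d = √42946
d ≈ 207.23


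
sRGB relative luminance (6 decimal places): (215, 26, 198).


Linearize each channel (sRGB transfer function): c = v/255; c_lin = c/12.92 if c ≤ 0.04045, else ((c+0.055)/1.055)^2.4
  R: 215/255 ≈ 0.843137 > 0.04045 → ((0.843137+0.055)/1.055)^2.4 ≈ 0.679542
  G: 26/255 ≈ 0.101961 > 0.04045 → ((0.101961+0.055)/1.055)^2.4 ≈ 0.010330
  B: 198/255 ≈ 0.776471 > 0.04045 → ((0.776471+0.055)/1.055)^2.4 ≈ 0.564712
R_lin = 0.679542, G_lin = 0.010330, B_lin = 0.564712
L = 0.2126×R + 0.7152×G + 0.0722×B
L = 0.2126×0.679542 + 0.7152×0.010330 + 0.0722×0.564712
L ≈ 0.192631


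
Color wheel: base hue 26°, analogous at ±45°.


Base hue: 26°
Left analog: (26 - 45) mod 360 = 341°
Right analog: (26 + 45) mod 360 = 71°
Analogous hues = 341° and 71°


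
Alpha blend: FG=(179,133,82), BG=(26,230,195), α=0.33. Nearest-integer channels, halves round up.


C = α×F + (1-α)×B, with 1-α = 0.67
R: 0.33×179 + 0.67×26 = 59.07 + 17.42 = 76.49 → 76
G: 0.33×133 + 0.67×230 = 43.89 + 154.10 = 197.99 → 198
B: 0.33×82 + 0.67×195 = 27.06 + 130.65 = 157.71 → 158
= RGB(76, 198, 158)


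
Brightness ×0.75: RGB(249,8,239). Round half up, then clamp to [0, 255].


Multiply each channel by 0.75, round half up, clamp to [0, 255]
R: 249×0.75 = 186.75 → round → 187
G: 8×0.75 = 6
B: 239×0.75 = 179.25 → round → 179
= RGB(187, 6, 179)


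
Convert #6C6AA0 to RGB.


6C → 108 (R)
6A → 106 (G)
A0 → 160 (B)
= RGB(108, 106, 160)


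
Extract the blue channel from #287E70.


Color: #287E70
R = 28 = 40
G = 7E = 126
B = 70 = 112
Blue = 112


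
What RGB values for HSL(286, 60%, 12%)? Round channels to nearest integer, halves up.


H=286°, S=0.60, L=0.12
C = (1-|2L-1|)×S = (1-|-0.76|)×0.60 = 0.144
H' = H/60 = 286/60 ≈ 4.7667; X = C×(1-|H' mod 2 - 1|) = 0.1104
m = L - C/2 = 0.12 - 0.072 = 0.048
Sector ⌊H'⌋ = 4 → (R',G',B') = (0.1104, 0.0, 0.144)
RGB = ((R'+m)×255, (G'+m)×255, (B'+m)×255) = (40.392, 12.24, 48.96)
Round half up → RGB(40, 12, 49)


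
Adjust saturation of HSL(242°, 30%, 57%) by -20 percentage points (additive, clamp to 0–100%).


Original S = 30%
Adjustment = -20 percentage points
New S = 30 + (-20) = 10
Clamp to [0, 100] → 10
= HSL(242°, 10%, 57%)


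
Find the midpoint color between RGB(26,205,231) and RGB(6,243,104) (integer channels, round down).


Midpoint: each channel = ⌊(C₁+C₂)/2⌋
R: ⌊(26+6)/2⌋ = 16
G: ⌊(205+243)/2⌋ = 224
B: ⌊(231+104)/2⌋ = 167
= RGB(16, 224, 167)


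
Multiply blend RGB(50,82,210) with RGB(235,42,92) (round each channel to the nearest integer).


Multiply: C = A×B/255, rounded to nearest integer
R: 50×235/255 = 11750/255 ≈ 46.078 → 46
G: 82×42/255 = 3444/255 ≈ 13.506 → 14
B: 210×92/255 = 19320/255 ≈ 75.765 → 76
= RGB(46, 14, 76)


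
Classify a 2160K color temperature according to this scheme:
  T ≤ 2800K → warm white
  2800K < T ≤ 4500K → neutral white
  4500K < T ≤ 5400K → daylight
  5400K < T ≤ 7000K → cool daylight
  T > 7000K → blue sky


Temperature: 2160K
2160K ≤ 2800K → warm white
Classification: warm white


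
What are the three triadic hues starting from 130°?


Triadic: equally spaced at 120° intervals
H1 = 130°
H2 = (130 + 120) mod 360 = 250°
H3 = (130 + 240) mod 360 = 10°
Triadic = 130°, 250°, 10°


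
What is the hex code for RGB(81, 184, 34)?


R = 81 → 51 (hex)
G = 184 → B8 (hex)
B = 34 → 22 (hex)
Hex = #51B822


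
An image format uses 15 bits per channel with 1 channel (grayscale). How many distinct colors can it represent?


Total bits = 15 bits/channel × 1 channels = 15 bits
Distinct colors = 2^15
= 32,768 colors


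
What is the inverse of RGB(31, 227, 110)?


Invert: (255-R, 255-G, 255-B)
R: 255-31 = 224
G: 255-227 = 28
B: 255-110 = 145
= RGB(224, 28, 145)


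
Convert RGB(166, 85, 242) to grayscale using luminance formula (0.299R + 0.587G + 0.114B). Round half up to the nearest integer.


Gray = 0.299×R + 0.587×G + 0.114×B
Gray = 0.299×166 + 0.587×85 + 0.114×242
Gray = 49.634 + 49.895 + 27.588
Gray = 127.117 → round half up → 127
Gray = 127


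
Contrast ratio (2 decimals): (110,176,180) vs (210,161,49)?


Linearize each sRGB channel c=v/255: c/12.92 if c ≤ 0.04045 else ((c+0.055)/1.055)^2.4
L = 0.2126×R_lin + 0.7152×G_lin + 0.0722×B_lin
Color 1 (110,176,180):
  R=110: 110/255≈0.4314 > 0.04045 → ((0.4314+0.055)/1.055)^2.4 ≈ 0.15593
  G=176: 176/255≈0.6902 > 0.04045 → ((0.6902+0.055)/1.055)^2.4 ≈ 0.43415
  B=180: 180/255≈0.7059 > 0.04045 → ((0.7059+0.055)/1.055)^2.4 ≈ 0.45641
  L1 = 0.2126×0.15593 + 0.7152×0.43415 + 0.0722×0.45641 ≈ 0.37661
Color 2 (210,161,49):
  R=210: 210/255≈0.8235 > 0.04045 → ((0.8235+0.055)/1.055)^2.4 ≈ 0.64448
  G=161: 161/255≈0.6314 > 0.04045 → ((0.6314+0.055)/1.055)^2.4 ≈ 0.35640
  B=49: 49/255≈0.1922 > 0.04045 → ((0.1922+0.055)/1.055)^2.4 ≈ 0.03071
  L2 = 0.2126×0.64448 + 0.7152×0.35640 + 0.0722×0.03071 ≈ 0.39413
Lighter = 0.39413, Darker = 0.37661
Ratio = (L_lighter + 0.05) / (L_darker + 0.05)
Ratio = (0.39413 + 0.05) / (0.37661 + 0.05) = 0.44413 / 0.42661 ≈ 1.0411
Ratio ≈ 1.04:1


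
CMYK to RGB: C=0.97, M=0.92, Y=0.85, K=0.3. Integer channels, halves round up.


R = 255 × (1-C) × (1-K) = 255 × 0.03 × 0.70 = 5.355 → 5
G = 255 × (1-M) × (1-K) = 255 × 0.08 × 0.70 = 14.28 → 14
B = 255 × (1-Y) × (1-K) = 255 × 0.15 × 0.70 = 26.775 → 27
= RGB(5, 14, 27)


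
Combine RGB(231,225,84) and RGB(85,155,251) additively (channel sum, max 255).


Additive: each channel = min(255, C₁+C₂)
R: 231+85 = 316 → 255
G: 225+155 = 380 → 255
B: 84+251 = 335 → 255
= RGB(255, 255, 255)


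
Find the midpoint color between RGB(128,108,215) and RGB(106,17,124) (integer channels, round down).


Midpoint: each channel = ⌊(C₁+C₂)/2⌋
R: ⌊(128+106)/2⌋ = 117
G: ⌊(108+17)/2⌋ = 62
B: ⌊(215+124)/2⌋ = 169
= RGB(117, 62, 169)


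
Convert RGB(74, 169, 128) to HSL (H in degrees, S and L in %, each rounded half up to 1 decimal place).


Normalize: R'=74/255≈0.2902, G'=169/255≈0.6627, B'=128/255≈0.5020
Max=169/255, Min=74/255, Δ=Max-Min=95/255
L = (Max+Min)/2 = (169+74)/510 = 243/510 = 0.47647… → L = 47.6%
L ≤ 0.5 → S = Δ/(Max+Min) = 95/(169+74) = 95/243 = 0.39094… → S = 39.1%
(the 1/255 factors cancel in S and H, so raw channel differences can be used)
Max is G' → H = 60 × ((B-R)/Δ + 2) = 60 × ((128-74)/95 + 2)
  54/95 + 2 = 0.5684… + 2 = 2.5684…
  H = 60 × 2.5684… = 154.105…° → H = 154.1°
= HSL(154.1°, 39.1%, 47.6%)


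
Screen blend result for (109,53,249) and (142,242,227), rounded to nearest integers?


Screen: C = 255 - (255-A)×(255-B)/255, rounded to nearest integer
R: 255 - (255-109)×(255-142)/255 = 255 - 16498/255 ≈ 255 - 64.698 = 190.302 → 190
G: 255 - (255-53)×(255-242)/255 = 255 - 2626/255 ≈ 255 - 10.298 = 244.702 → 245
B: 255 - (255-249)×(255-227)/255 = 255 - 168/255 ≈ 255 - 0.659 = 254.341 → 254
= RGB(190, 245, 254)


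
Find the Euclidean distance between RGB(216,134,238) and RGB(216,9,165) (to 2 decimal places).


d = √[(R₁-R₂)² + (G₁-G₂)² + (B₁-B₂)²]
d = √[(216-216)² + (134-9)² + (238-165)²]
d = √[0 + 15625 + 5329]
d = √20954
d ≈ 144.75


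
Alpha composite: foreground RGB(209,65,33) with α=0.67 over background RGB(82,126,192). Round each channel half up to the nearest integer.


C = α×F + (1-α)×B, with 1-α = 0.33
R: 0.67×209 + 0.33×82 = 140.03 + 27.06 = 167.09 → 167
G: 0.67×65 + 0.33×126 = 43.55 + 41.58 = 85.13 → 85
B: 0.67×33 + 0.33×192 = 22.11 + 63.36 = 85.47 → 85
= RGB(167, 85, 85)


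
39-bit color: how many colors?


Colors = 2^bits = 2^39
= 549,755,813,888 colors


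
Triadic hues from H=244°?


Triadic: equally spaced at 120° intervals
H1 = 244°
H2 = (244 + 120) mod 360 = 4°
H3 = (244 + 240) mod 360 = 124°
Triadic = 244°, 4°, 124°


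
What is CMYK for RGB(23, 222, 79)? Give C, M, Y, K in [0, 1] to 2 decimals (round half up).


R'=23/255≈0.0902, G'=222/255≈0.8706, B'=79/255≈0.3098
K = 1 - max(R',G',B') = 1 - 222/255 = 33/255 = 0.12941… → 0.13
(1-R'-K)/(1-K) simplifies to (max-R)/max with max = 222:
C = (222-23)/222 = 199/222 = 0.89639… → 0.90
M = (222-222)/222 = 0/222 = 0 → 0.00
Y = (222-79)/222 = 143/222 = 0.64414… → 0.64
= CMYK(0.90, 0.00, 0.64, 0.13)


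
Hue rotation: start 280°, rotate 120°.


New hue = (H + rotation) mod 360
New hue = (280 + 120) mod 360
= 400 mod 360
= 40°


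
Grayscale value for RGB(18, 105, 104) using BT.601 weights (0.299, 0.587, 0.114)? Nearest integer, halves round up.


Gray = 0.299×R + 0.587×G + 0.114×B
Gray = 0.299×18 + 0.587×105 + 0.114×104
Gray = 5.382 + 61.635 + 11.856
Gray = 78.873 → round half up → 79
Gray = 79


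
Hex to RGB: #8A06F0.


8A → 138 (R)
06 → 6 (G)
F0 → 240 (B)
= RGB(138, 6, 240)


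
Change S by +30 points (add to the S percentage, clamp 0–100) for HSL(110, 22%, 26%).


Original S = 22%
Adjustment = +30 percentage points
New S = 22 + (30) = 52
Clamp to [0, 100] → 52
= HSL(110°, 52%, 26%)


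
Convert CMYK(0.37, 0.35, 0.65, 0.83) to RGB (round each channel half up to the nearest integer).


R = 255 × (1-C) × (1-K) = 255 × 0.63 × 0.17 = 27.3105 → 27
G = 255 × (1-M) × (1-K) = 255 × 0.65 × 0.17 = 28.1775 → 28
B = 255 × (1-Y) × (1-K) = 255 × 0.35 × 0.17 = 15.1725 → 15
= RGB(27, 28, 15)


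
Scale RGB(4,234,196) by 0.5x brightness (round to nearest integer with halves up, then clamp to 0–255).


Multiply each channel by 0.5, round half up, clamp to [0, 255]
R: 4×0.5 = 2
G: 234×0.5 = 117
B: 196×0.5 = 98
= RGB(2, 117, 98)


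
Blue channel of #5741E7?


Color: #5741E7
R = 57 = 87
G = 41 = 65
B = E7 = 231
Blue = 231


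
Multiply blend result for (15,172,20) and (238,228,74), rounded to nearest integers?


Multiply: C = A×B/255, rounded to nearest integer
R: 15×238/255 = 3570/255 ≈ 14.000 → 14
G: 172×228/255 = 39216/255 ≈ 153.788 → 154
B: 20×74/255 = 1480/255 ≈ 5.804 → 6
= RGB(14, 154, 6)


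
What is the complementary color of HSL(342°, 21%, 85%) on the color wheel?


Complement = opposite side of color wheel = hue + 180°
H' = (342 + 180) mod 360 = 162°
S and L unchanged.
= HSL(162°, 21%, 85%)


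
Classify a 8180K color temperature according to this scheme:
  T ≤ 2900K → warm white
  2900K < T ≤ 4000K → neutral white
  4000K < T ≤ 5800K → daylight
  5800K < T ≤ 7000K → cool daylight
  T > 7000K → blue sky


Temperature: 8180K
8180K > 7000K → blue sky
Classification: blue sky


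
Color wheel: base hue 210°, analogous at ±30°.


Base hue: 210°
Left analog: (210 - 30) mod 360 = 180°
Right analog: (210 + 30) mod 360 = 240°
Analogous hues = 180° and 240°


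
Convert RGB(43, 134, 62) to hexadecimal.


R = 43 → 2B (hex)
G = 134 → 86 (hex)
B = 62 → 3E (hex)
Hex = #2B863E


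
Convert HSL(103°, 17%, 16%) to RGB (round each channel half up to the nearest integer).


H=103°, S=0.17, L=0.16
C = (1-|2L-1|)×S = (1-|-0.68|)×0.17 = 0.0544
H' = H/60 = 103/60 ≈ 1.7167; X = C×(1-|H' mod 2 - 1|) ≈ 0.0154
m = L - C/2 = 0.16 - 0.0272 = 0.1328
Sector ⌊H'⌋ = 1 → (R',G',B') = (≈0.0154, 0.0544, 0.0)
RGB = ((R'+m)×255, (G'+m)×255, (B'+m)×255) = (37.7944, 47.736, 33.864)
Round half up → RGB(38, 48, 34)


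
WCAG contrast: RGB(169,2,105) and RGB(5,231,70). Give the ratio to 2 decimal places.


Linearize each sRGB channel c=v/255: c/12.92 if c ≤ 0.04045 else ((c+0.055)/1.055)^2.4
L = 0.2126×R_lin + 0.7152×G_lin + 0.0722×B_lin
Color 1 (169,2,105):
  R=169: 169/255≈0.6627 > 0.04045 → ((0.6627+0.055)/1.055)^2.4 ≈ 0.39676
  G=2: 2/255≈0.0078 ≤ 0.04045 → 0.0078/12.92 ≈ 0.00061
  B=105: 105/255≈0.4118 > 0.04045 → ((0.4118+0.055)/1.055)^2.4 ≈ 0.14126
  L1 = 0.2126×0.39676 + 0.7152×0.00061 + 0.0722×0.14126 ≈ 0.09498
Color 2 (5,231,70):
  R=5: 5/255≈0.0196 ≤ 0.04045 → 0.0196/12.92 ≈ 0.00152
  G=231: 231/255≈0.9059 > 0.04045 → ((0.9059+0.055)/1.055)^2.4 ≈ 0.79910
  B=70: 70/255≈0.2745 > 0.04045 → ((0.2745+0.055)/1.055)^2.4 ≈ 0.06125
  L2 = 0.2126×0.00152 + 0.7152×0.79910 + 0.0722×0.06125 ≈ 0.57626
Lighter = 0.57626, Darker = 0.09498
Ratio = (L_lighter + 0.05) / (L_darker + 0.05)
Ratio = (0.57626 + 0.05) / (0.09498 + 0.05) = 0.62626 / 0.14498 ≈ 4.3195
Ratio ≈ 4.32:1


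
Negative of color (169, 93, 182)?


Invert: (255-R, 255-G, 255-B)
R: 255-169 = 86
G: 255-93 = 162
B: 255-182 = 73
= RGB(86, 162, 73)


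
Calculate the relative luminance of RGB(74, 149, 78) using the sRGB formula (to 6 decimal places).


Linearize each channel (sRGB transfer function): c = v/255; c_lin = c/12.92 if c ≤ 0.04045, else ((c+0.055)/1.055)^2.4
  R: 74/255 ≈ 0.290196 > 0.04045 → ((0.290196+0.055)/1.055)^2.4 ≈ 0.068478
  G: 149/255 ≈ 0.584314 > 0.04045 → ((0.584314+0.055)/1.055)^2.4 ≈ 0.300544
  B: 78/255 ≈ 0.305882 > 0.04045 → ((0.305882+0.055)/1.055)^2.4 ≈ 0.076185
R_lin = 0.068478, G_lin = 0.300544, B_lin = 0.076185
L = 0.2126×R + 0.7152×G + 0.0722×B
L = 0.2126×0.068478 + 0.7152×0.300544 + 0.0722×0.076185
L ≈ 0.235008


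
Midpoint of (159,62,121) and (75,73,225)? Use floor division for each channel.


Midpoint: each channel = ⌊(C₁+C₂)/2⌋
R: ⌊(159+75)/2⌋ = 117
G: ⌊(62+73)/2⌋ = 67
B: ⌊(121+225)/2⌋ = 173
= RGB(117, 67, 173)


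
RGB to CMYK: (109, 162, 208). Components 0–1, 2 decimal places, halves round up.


R'=109/255≈0.4275, G'=162/255≈0.6353, B'=208/255≈0.8157
K = 1 - max(R',G',B') = 1 - 208/255 = 47/255 = 0.18431… → 0.18
(1-R'-K)/(1-K) simplifies to (max-R)/max with max = 208:
C = (208-109)/208 = 99/208 = 0.47596… → 0.48
M = (208-162)/208 = 46/208 = 0.22115… → 0.22
Y = (208-208)/208 = 0/208 = 0 → 0.00
= CMYK(0.48, 0.22, 0.00, 0.18)


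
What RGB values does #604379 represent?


60 → 96 (R)
43 → 67 (G)
79 → 121 (B)
= RGB(96, 67, 121)


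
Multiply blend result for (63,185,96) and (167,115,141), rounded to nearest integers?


Multiply: C = A×B/255, rounded to nearest integer
R: 63×167/255 = 10521/255 ≈ 41.259 → 41
G: 185×115/255 = 21275/255 ≈ 83.431 → 83
B: 96×141/255 = 13536/255 ≈ 53.082 → 53
= RGB(41, 83, 53)


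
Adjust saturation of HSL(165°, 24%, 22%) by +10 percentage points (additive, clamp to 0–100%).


Original S = 24%
Adjustment = +10 percentage points
New S = 24 + (10) = 34
Clamp to [0, 100] → 34
= HSL(165°, 34%, 22%)


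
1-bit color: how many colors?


Colors = 2^bits = 2^1
= 2 colors


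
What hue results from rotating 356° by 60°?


New hue = (H + rotation) mod 360
New hue = (356 + 60) mod 360
= 416 mod 360
= 56°


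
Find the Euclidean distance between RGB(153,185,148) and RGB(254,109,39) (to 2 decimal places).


d = √[(R₁-R₂)² + (G₁-G₂)² + (B₁-B₂)²]
d = √[(153-254)² + (185-109)² + (148-39)²]
d = √[10201 + 5776 + 11881]
d = √27858
d ≈ 166.91


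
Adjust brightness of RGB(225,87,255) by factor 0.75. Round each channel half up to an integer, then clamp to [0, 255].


Multiply each channel by 0.75, round half up, clamp to [0, 255]
R: 225×0.75 = 168.75 → round → 169
G: 87×0.75 = 65.25 → round → 65
B: 255×0.75 = 191.25 → round → 191
= RGB(169, 65, 191)


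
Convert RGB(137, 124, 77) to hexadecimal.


R = 137 → 89 (hex)
G = 124 → 7C (hex)
B = 77 → 4D (hex)
Hex = #897C4D


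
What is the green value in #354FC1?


Color: #354FC1
R = 35 = 53
G = 4F = 79
B = C1 = 193
Green = 79


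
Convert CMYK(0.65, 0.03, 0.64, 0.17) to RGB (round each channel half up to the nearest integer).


R = 255 × (1-C) × (1-K) = 255 × 0.35 × 0.83 = 74.0775 → 74
G = 255 × (1-M) × (1-K) = 255 × 0.97 × 0.83 = 205.3005 → 205
B = 255 × (1-Y) × (1-K) = 255 × 0.36 × 0.83 = 76.194 → 76
= RGB(74, 205, 76)


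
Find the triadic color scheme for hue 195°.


Triadic: equally spaced at 120° intervals
H1 = 195°
H2 = (195 + 120) mod 360 = 315°
H3 = (195 + 240) mod 360 = 75°
Triadic = 195°, 315°, 75°


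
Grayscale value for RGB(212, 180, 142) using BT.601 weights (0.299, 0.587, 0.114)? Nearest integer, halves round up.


Gray = 0.299×R + 0.587×G + 0.114×B
Gray = 0.299×212 + 0.587×180 + 0.114×142
Gray = 63.388 + 105.660 + 16.188
Gray = 185.236 → round half up → 185
Gray = 185


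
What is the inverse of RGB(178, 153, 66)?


Invert: (255-R, 255-G, 255-B)
R: 255-178 = 77
G: 255-153 = 102
B: 255-66 = 189
= RGB(77, 102, 189)


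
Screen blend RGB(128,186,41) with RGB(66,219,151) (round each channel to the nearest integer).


Screen: C = 255 - (255-A)×(255-B)/255, rounded to nearest integer
R: 255 - (255-128)×(255-66)/255 = 255 - 24003/255 ≈ 255 - 94.129 = 160.871 → 161
G: 255 - (255-186)×(255-219)/255 = 255 - 2484/255 ≈ 255 - 9.741 = 245.259 → 245
B: 255 - (255-41)×(255-151)/255 = 255 - 22256/255 ≈ 255 - 87.278 = 167.722 → 168
= RGB(161, 245, 168)


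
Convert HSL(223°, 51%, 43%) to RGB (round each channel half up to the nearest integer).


H=223°, S=0.51, L=0.43
C = (1-|2L-1|)×S = (1-|-0.14|)×0.51 = 0.4386
H' = H/60 = 223/60 ≈ 3.7167; X = C×(1-|H' mod 2 - 1|) = 0.12427
m = L - C/2 = 0.43 - 0.2193 = 0.2107
Sector ⌊H'⌋ = 3 → (R',G',B') = (0.0, 0.12427, 0.4386)
RGB = ((R'+m)×255, (G'+m)×255, (B'+m)×255) = (53.7285, 85.41735, 165.5715)
Round half up → RGB(54, 85, 166)


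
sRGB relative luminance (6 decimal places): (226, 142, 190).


Linearize each channel (sRGB transfer function): c = v/255; c_lin = c/12.92 if c ≤ 0.04045, else ((c+0.055)/1.055)^2.4
  R: 226/255 ≈ 0.886275 > 0.04045 → ((0.886275+0.055)/1.055)^2.4 ≈ 0.760525
  G: 142/255 ≈ 0.556863 > 0.04045 → ((0.556863+0.055)/1.055)^2.4 ≈ 0.270498
  B: 190/255 ≈ 0.745098 > 0.04045 → ((0.745098+0.055)/1.055)^2.4 ≈ 0.514918
R_lin = 0.760525, G_lin = 0.270498, B_lin = 0.514918
L = 0.2126×R + 0.7152×G + 0.0722×B
L = 0.2126×0.760525 + 0.7152×0.270498 + 0.0722×0.514918
L ≈ 0.392325


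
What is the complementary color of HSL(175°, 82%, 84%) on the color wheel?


Complement = opposite side of color wheel = hue + 180°
H' = (175 + 180) mod 360 = 355°
S and L unchanged.
= HSL(355°, 82%, 84%)


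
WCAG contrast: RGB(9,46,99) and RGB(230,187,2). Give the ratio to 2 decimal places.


Linearize each sRGB channel c=v/255: c/12.92 if c ≤ 0.04045 else ((c+0.055)/1.055)^2.4
L = 0.2126×R_lin + 0.7152×G_lin + 0.0722×B_lin
Color 1 (9,46,99):
  R=9: 9/255≈0.0353 ≤ 0.04045 → 0.0353/12.92 ≈ 0.00273
  G=46: 46/255≈0.1804 > 0.04045 → ((0.1804+0.055)/1.055)^2.4 ≈ 0.02732
  B=99: 99/255≈0.3882 > 0.04045 → ((0.3882+0.055)/1.055)^2.4 ≈ 0.12477
  L1 = 0.2126×0.00273 + 0.7152×0.02732 + 0.0722×0.12477 ≈ 0.02913
Color 2 (230,187,2):
  R=230: 230/255≈0.9020 > 0.04045 → ((0.9020+0.055)/1.055)^2.4 ≈ 0.79130
  G=187: 187/255≈0.7333 > 0.04045 → ((0.7333+0.055)/1.055)^2.4 ≈ 0.49693
  B=2: 2/255≈0.0078 ≤ 0.04045 → 0.0078/12.92 ≈ 0.00061
  L2 = 0.2126×0.79130 + 0.7152×0.49693 + 0.0722×0.00061 ≈ 0.52368
Lighter = 0.52368, Darker = 0.02913
Ratio = (L_lighter + 0.05) / (L_darker + 0.05)
Ratio = (0.52368 + 0.05) / (0.02913 + 0.05) = 0.57368 / 0.07913 ≈ 7.2499
Ratio ≈ 7.25:1


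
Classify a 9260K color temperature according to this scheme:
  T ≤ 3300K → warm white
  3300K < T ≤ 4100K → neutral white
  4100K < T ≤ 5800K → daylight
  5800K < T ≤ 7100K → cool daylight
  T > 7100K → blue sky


Temperature: 9260K
9260K > 7100K → blue sky
Classification: blue sky


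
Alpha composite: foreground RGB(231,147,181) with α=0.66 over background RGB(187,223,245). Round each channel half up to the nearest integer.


C = α×F + (1-α)×B, with 1-α = 0.34
R: 0.66×231 + 0.34×187 = 152.46 + 63.58 = 216.04 → 216
G: 0.66×147 + 0.34×223 = 97.02 + 75.82 = 172.84 → 173
B: 0.66×181 + 0.34×245 = 119.46 + 83.30 = 202.76 → 203
= RGB(216, 173, 203)


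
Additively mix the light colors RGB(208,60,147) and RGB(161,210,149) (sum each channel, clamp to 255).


Additive: each channel = min(255, C₁+C₂)
R: 208+161 = 369 → 255
G: 60+210 = 270 → 255
B: 147+149 = 296 → 255
= RGB(255, 255, 255)


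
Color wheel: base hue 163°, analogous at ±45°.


Base hue: 163°
Left analog: (163 - 45) mod 360 = 118°
Right analog: (163 + 45) mod 360 = 208°
Analogous hues = 118° and 208°


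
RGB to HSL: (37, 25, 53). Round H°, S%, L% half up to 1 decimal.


Normalize: R'=37/255≈0.1451, G'=25/255≈0.0980, B'=53/255≈0.2078
Max=53/255, Min=25/255, Δ=Max-Min=28/255
L = (Max+Min)/2 = (53+25)/510 = 78/510 = 0.15294… → L = 15.3%
L ≤ 0.5 → S = Δ/(Max+Min) = 28/(53+25) = 28/78 = 0.35897… → S = 35.9%
(the 1/255 factors cancel in S and H, so raw channel differences can be used)
Max is B' → H = 60 × ((R-G)/Δ + 4) = 60 × ((37-25)/28 + 4)
  12/28 + 4 = 0.4285… + 4 = 4.4285…
  H = 60 × 4.4285… = 265.714…° → H = 265.7°
= HSL(265.7°, 35.9%, 15.3%)


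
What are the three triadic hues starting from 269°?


Triadic: equally spaced at 120° intervals
H1 = 269°
H2 = (269 + 120) mod 360 = 29°
H3 = (269 + 240) mod 360 = 149°
Triadic = 269°, 29°, 149°


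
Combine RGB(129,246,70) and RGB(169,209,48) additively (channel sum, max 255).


Additive: each channel = min(255, C₁+C₂)
R: 129+169 = 298 → 255
G: 246+209 = 455 → 255
B: 70+48 = 118 → 118
= RGB(255, 255, 118)


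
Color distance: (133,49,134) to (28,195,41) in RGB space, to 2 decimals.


d = √[(R₁-R₂)² + (G₁-G₂)² + (B₁-B₂)²]
d = √[(133-28)² + (49-195)² + (134-41)²]
d = √[11025 + 21316 + 8649]
d = √40990
d ≈ 202.46


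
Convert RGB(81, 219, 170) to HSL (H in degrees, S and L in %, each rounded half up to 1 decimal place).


Normalize: R'=81/255≈0.3176, G'=219/255≈0.8588, B'=170/255≈0.6667
Max=219/255, Min=81/255, Δ=Max-Min=138/255
L = (Max+Min)/2 = (219+81)/510 = 300/510 = 0.58823… → L = 58.8%
L > 0.5 → S = Δ/(2-Max-Min) = 138/(510-219-81) = 138/210 = 0.65714… → S = 65.7%
(the 1/255 factors cancel in S and H, so raw channel differences can be used)
Max is G' → H = 60 × ((B-R)/Δ + 2) = 60 × ((170-81)/138 + 2)
  89/138 + 2 = 0.6449… + 2 = 2.6449…
  H = 60 × 2.6449… = 158.695…° → H = 158.7°
= HSL(158.7°, 65.7%, 58.8%)


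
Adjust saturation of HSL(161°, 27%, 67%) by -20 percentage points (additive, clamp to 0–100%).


Original S = 27%
Adjustment = -20 percentage points
New S = 27 + (-20) = 7
Clamp to [0, 100] → 7
= HSL(161°, 7%, 67%)


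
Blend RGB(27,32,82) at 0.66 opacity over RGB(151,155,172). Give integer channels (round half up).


C = α×F + (1-α)×B, with 1-α = 0.34
R: 0.66×27 + 0.34×151 = 17.82 + 51.34 = 69.16 → 69
G: 0.66×32 + 0.34×155 = 21.12 + 52.70 = 73.82 → 74
B: 0.66×82 + 0.34×172 = 54.12 + 58.48 = 112.60 → 113
= RGB(69, 74, 113)


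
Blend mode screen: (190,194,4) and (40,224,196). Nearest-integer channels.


Screen: C = 255 - (255-A)×(255-B)/255, rounded to nearest integer
R: 255 - (255-190)×(255-40)/255 = 255 - 13975/255 ≈ 255 - 54.804 = 200.196 → 200
G: 255 - (255-194)×(255-224)/255 = 255 - 1891/255 ≈ 255 - 7.416 = 247.584 → 248
B: 255 - (255-4)×(255-196)/255 = 255 - 14809/255 ≈ 255 - 58.075 = 196.925 → 197
= RGB(200, 248, 197)
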